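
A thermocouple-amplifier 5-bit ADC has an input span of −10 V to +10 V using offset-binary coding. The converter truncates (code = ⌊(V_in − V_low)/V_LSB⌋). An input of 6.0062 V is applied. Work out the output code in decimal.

LSB = 20 V / 32 = 0.6250 V.
(6.0062 − (−10)) / 0.625 = 25.610 LSBs.
⌊·⌋(25.610) = 25.

code 25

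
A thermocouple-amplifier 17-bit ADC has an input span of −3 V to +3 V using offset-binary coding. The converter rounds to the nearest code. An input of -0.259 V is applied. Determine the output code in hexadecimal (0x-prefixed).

Full-scale span = 6 V; LSB = 6/2^17 = 45.78 µV.
Input sits at 59878.059 steps above V_low.
round(59878.059) = 59878.
In hexadecimal (0x-prefixed): 0xE9E6.

code 0xE9E6 (decimal 59878)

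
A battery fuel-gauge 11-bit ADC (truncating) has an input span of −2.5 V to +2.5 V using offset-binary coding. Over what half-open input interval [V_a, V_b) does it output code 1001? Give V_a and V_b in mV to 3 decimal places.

[-56.152 mV, -53.711 mV)

LSB = 5/2^11 = 2.441 mV.
V_a = V_low + 1001·LSB = -0.0561523 V; V_b = V_low + 1002·LSB = -0.0537109 V.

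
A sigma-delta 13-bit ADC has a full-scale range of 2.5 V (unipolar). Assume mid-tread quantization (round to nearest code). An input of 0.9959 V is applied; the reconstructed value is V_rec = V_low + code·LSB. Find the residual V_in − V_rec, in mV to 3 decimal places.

Step size: 2.5 V ÷ 2^13 = 305.18 µV.
Scaled input = 3263.3651 LSBs, so code = 3263.
Code 3263 maps back to 0 + 3263×0.000305176 V = 0.99578857 V.
Difference: 0.000111426 V → 0.111 mV.

0.111 mV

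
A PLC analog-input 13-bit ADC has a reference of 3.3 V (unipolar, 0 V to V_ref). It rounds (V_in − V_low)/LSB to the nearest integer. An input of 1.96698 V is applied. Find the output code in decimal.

code 4883

Full-scale span = 3.3 V; LSB = 3.3/2^13 = 402.83 µV.
(V_in − V_low)/LSB = (1.96698 − 0) / 0.000402832 = 4882.879.
So the output code is 4883.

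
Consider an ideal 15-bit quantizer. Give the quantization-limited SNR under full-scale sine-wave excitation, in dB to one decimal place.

92.1 dB

SNR ≈ 6.02·N + 1.76 dB = 6.02·15 + 1.76 = 92.06 dB.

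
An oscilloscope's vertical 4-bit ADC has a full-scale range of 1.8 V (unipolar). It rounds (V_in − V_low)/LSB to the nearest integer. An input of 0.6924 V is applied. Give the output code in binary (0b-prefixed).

With 16 levels over 1.8 V, one step is 112.500 mV.
(0.6924 − 0) / 0.1125 = 6.155 LSBs.
So the output code is 6.
In binary (0b-prefixed): 0b110.

code 0b110 (decimal 6)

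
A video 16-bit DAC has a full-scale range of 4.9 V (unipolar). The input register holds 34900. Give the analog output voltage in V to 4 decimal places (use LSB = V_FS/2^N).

2.6094 V

LSB = 4.9 V / 2^16 = 74.77 µV.
V_out = 0 + 34900 × 7.47681e-05 V = 2.60941 V.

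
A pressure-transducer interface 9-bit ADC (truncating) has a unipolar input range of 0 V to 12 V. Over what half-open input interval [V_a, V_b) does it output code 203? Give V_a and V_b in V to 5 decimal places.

LSB = 12/2^9 = 23.438 mV.
V_a = V_low + 203·LSB = 4.75781 V; V_b = V_low + 204·LSB = 4.78125 V.

[4.75781 V, 4.78125 V)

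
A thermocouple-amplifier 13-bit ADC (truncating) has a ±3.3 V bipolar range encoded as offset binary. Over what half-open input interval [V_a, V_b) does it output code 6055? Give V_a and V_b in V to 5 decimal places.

LSB = 6.6/2^13 = 0.806 mV.
V_a = V_low + 6055·LSB = 1.5783 V; V_b = V_low + 6056·LSB = 1.5791 V.

[1.57830 V, 1.57910 V)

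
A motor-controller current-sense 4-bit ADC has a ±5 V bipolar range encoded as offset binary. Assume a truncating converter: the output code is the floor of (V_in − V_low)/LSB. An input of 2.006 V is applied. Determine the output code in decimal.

LSB = 10 V / 16 = 0.6250 V.
(2.006 − (−5)) / 0.625 = 11.210 LSBs.
Floor → code 11.

code 11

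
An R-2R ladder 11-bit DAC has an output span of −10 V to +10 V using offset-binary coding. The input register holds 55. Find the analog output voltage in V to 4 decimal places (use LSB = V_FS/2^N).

LSB = 20 V / 2^11 = 9.766 mV.
V_out = (−10) + 55 × 0.00976562 V = -9.46289 V.

-9.4629 V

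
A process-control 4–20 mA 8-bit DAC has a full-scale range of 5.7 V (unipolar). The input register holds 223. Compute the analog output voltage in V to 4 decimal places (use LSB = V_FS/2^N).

4.9652 V

LSB = 5.7 V / 2^8 = 22.266 mV.
V_out = 0 + 223 × 0.0222656 V = 4.96523 V.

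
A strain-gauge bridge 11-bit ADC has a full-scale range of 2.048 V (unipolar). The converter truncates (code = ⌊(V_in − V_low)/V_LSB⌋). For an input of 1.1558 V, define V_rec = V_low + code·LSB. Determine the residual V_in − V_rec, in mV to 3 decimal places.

Step size: 2.048 V ÷ 2^11 = 1.000 mV.
(1.1558 − 0)/0.001 = 1155.8000; ⌊·⌋ gives code 1155.
V_rec = 0 + 1155·0.001 = 1.155 V.
Error = 1.1558 − 1.155 = 0.0008 V = 0.800 mV.

0.800 mV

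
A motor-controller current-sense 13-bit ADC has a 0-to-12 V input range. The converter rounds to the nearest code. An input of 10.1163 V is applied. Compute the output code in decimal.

code 6906

With 8192 levels over 12 V, one step is 1.465 mV.
(V_in − V_low)/LSB = (10.1163 − 0) / 0.00146484 = 6906.061.
round(6906.061) = 6906.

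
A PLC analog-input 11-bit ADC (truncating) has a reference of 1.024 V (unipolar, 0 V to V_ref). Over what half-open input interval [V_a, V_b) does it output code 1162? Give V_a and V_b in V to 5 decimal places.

[0.58100 V, 0.58150 V)

LSB = 1.024/2^11 = 0.500 mV.
V_a = V_low + 1162·LSB = 0.581 V; V_b = V_low + 1163·LSB = 0.5815 V.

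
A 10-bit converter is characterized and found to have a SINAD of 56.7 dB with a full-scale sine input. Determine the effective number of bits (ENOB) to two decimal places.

ENOB = (SINAD − 1.76) / 6.02 = (56.7 − 1.76)/6.02 = 9.126.

9.13 bits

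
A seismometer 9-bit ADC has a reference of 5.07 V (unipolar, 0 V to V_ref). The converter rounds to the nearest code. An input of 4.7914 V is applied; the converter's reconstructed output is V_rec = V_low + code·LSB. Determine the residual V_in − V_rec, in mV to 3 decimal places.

Step size: 5.07 V ÷ 2^9 = 9.902 mV.
Scaled input = 483.8652 LSBs, so code = 484.
Reconstructed: 4.7927344 V.
Error = 4.7914 − 4.7927344 = -0.00133438 V = -1.334 mV.

-1.334 mV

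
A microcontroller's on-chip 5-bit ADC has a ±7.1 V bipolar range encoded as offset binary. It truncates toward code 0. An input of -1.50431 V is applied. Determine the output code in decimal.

With 32 levels over 14.2 V, one step is 443.750 mV.
(-1.50431 − (−7.1)) / 0.44375 = 12.610 LSBs.
⌊·⌋(12.610) = 12.

code 12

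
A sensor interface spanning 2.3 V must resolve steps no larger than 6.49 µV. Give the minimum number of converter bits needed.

19 bits

Number of steps required ≥ 2.3 V / 6.49 µV = 354391.37.
Need 2^N ≥ 354391.37; 2^18 = 262144, 2^19 = 524288.
Minimum N = 19.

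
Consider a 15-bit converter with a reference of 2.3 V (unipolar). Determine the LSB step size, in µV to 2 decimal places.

70.19 µV

Full-scale span = 2.3 V.
LSB = 2.3 / 2^15 = 2.3 / 32768 = 7.01904e-05 V = 70.19 µV.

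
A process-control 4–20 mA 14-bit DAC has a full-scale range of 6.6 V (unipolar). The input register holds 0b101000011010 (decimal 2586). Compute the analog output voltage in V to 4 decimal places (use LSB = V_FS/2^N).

LSB = 6.6 V / 2^14 = 402.83 µV.
Code 0b101000011010 = 2586 decimal.
V_out = 0 + 2586 × 0.000402832 V = 1.04172 V.

1.0417 V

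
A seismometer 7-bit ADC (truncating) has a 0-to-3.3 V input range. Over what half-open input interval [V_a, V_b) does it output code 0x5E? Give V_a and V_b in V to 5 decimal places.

LSB = 3.3/2^7 = 25.781 mV.
Code 0x5E = 94 decimal.
V_a = V_low + 94·LSB = 2.42344 V; V_b = V_low + 95·LSB = 2.44922 V.

[2.42344 V, 2.44922 V)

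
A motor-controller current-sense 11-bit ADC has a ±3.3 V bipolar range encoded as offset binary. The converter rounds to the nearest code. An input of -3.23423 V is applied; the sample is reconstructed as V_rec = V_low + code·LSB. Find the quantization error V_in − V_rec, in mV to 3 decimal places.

One LSB is 6.6 V / 2048 = 3.223 mV.
Scaled input = 20.4086 LSBs, so code = 20.
Code 20 maps back to (−3.3) + 20×0.00322266 V = -3.2355469 V.
Error = -3.23423 − (−3.2355469) = 0.00131687 V = 1.317 mV.

1.317 mV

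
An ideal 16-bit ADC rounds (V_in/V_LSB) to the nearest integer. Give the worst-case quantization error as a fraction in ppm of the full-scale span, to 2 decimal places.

7.63 ppm

Rounding → worst-case error = ½ LSB = V_FS/2^17, so 1e+06/131072 = 7.62939 ppm of full scale.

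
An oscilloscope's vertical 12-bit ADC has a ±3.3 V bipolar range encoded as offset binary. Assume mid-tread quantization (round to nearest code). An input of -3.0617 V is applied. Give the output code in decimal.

With 4096 levels over 6.6 V, one step is 1.611 mV.
(-3.0617 − (−3.3)) / 0.00161133 = 147.890 LSBs.
round(147.890) = 148.

code 148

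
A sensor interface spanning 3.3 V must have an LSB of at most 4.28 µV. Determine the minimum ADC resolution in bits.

Number of steps required ≥ 3.3 V / 4.28 µV = 771028.04.
Need 2^N ≥ 771028.04; 2^19 = 524288, 2^20 = 1048576.
Minimum N = 20.

20 bits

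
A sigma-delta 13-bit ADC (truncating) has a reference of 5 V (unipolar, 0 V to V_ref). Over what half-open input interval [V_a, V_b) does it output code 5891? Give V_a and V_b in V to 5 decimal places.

[3.59558 V, 3.59619 V)

LSB = 5/2^13 = 0.610 mV.
V_a = V_low + 5891·LSB = 3.59558 V; V_b = V_low + 5892·LSB = 3.59619 V.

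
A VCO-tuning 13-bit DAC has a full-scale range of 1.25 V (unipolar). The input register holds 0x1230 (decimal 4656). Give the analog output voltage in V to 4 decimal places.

0.7104 V

LSB = 1.25 V / 2^13 = 152.59 µV.
Code 0x1230 = 4656 decimal.
V_out = 0 + 4656 × 0.000152588 V = 0.710449 V.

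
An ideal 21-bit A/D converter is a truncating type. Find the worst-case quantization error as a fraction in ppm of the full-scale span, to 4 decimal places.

Truncating → worst-case error = 1 LSB = V_FS/2^21, so 1e+06/2097152 = 0.476837 ppm of full scale.

0.4768 ppm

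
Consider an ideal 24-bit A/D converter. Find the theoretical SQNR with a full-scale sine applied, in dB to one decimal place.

SNR ≈ 6.02·N + 1.76 dB = 6.02·24 + 1.76 = 146.24 dB.

146.2 dB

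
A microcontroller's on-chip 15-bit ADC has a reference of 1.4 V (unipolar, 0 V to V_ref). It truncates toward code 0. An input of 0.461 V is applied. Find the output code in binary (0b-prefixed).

code 0b10101000100110 (decimal 10790)

LSB = 1.4 V / 32768 = 42.72 µV.
(V_in − V_low)/LSB = (0.461 − 0) / 4.27246e-05 = 10790.034.
Floor → code 10790.
In binary (0b-prefixed): 0b10101000100110.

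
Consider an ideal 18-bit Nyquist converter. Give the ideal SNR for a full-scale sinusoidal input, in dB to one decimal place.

110.1 dB

SNR ≈ 6.02·N + 1.76 dB = 6.02·18 + 1.76 = 110.12 dB.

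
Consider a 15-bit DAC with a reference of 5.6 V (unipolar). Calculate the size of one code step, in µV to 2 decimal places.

Full-scale span = 5.6 V.
LSB = 5.6 / 2^15 = 5.6 / 32768 = 0.000170898 V = 170.90 µV.

170.90 µV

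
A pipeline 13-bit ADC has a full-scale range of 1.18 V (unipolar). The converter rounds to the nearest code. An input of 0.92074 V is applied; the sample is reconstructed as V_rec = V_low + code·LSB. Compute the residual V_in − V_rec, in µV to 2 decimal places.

17.34 µV

LSB = 1.18/2^13 = 144.04 µV.
(0.92074 − 0)/0.000144043 = 6392.1204; round gives code 6392.
Code 6392 maps back to 0 + 6392×0.000144043 V = 0.92072266 V.
Error = 0.92074 − 0.92072266 = 1.73438e-05 V = 17.34 µV.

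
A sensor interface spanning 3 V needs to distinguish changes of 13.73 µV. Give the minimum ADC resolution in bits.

18 bits

Number of steps required ≥ 3 V / 13.73 µV = 218499.64.
Need 2^N ≥ 218499.64; 2^17 = 131072, 2^18 = 262144.
Minimum N = 18.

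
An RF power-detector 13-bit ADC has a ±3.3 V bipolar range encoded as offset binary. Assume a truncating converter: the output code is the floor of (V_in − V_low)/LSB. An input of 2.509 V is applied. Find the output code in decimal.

Full-scale span = 6.6 V; LSB = 6.6/2^13 = 0.806 mV.
(V_in − V_low)/LSB = (2.509 − (−3.3)) / 0.000805664 = 7210.201.
So the output code is 7210.

code 7210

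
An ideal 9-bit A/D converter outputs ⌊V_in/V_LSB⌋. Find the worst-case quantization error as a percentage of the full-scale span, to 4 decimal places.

Truncating → worst-case error = 1 LSB = V_FS/2^9, so 100/512 = 0.195312 % of full scale.

0.1953 %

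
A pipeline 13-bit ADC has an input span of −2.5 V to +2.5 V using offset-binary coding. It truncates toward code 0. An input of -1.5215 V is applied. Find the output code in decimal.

Full-scale span = 5 V; LSB = 5/2^13 = 0.610 mV.
(V_in − V_low)/LSB = (-1.5215 − (−2.5)) / 0.000610352 = 1603.174.
Floor → code 1603.

code 1603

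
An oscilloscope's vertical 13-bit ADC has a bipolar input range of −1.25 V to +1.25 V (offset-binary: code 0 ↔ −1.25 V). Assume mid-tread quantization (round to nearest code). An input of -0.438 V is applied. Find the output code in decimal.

Full-scale span = 2.5 V; LSB = 2.5/2^13 = 305.18 µV.
(-0.438 − (−1.25)) / 0.000305176 = 2660.762 LSBs.
Round → code 2661.

code 2661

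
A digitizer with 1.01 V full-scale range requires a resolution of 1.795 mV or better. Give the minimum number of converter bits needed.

10 bits

Number of steps required ≥ 1.01 V / 1.795 mV = 562.67.
Need 2^N ≥ 562.67; 2^9 = 512, 2^10 = 1024.
Minimum N = 10.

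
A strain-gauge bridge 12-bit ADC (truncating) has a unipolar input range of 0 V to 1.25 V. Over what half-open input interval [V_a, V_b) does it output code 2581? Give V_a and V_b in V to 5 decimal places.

[0.78766 V, 0.78796 V)

LSB = 1.25/2^12 = 305.18 µV.
V_a = V_low + 2581·LSB = 0.787659 V; V_b = V_low + 2582·LSB = 0.787964 V.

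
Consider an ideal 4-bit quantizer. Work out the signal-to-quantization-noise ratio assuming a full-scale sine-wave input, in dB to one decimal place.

SNR ≈ 6.02·N + 1.76 dB = 6.02·4 + 1.76 = 25.84 dB.

25.8 dB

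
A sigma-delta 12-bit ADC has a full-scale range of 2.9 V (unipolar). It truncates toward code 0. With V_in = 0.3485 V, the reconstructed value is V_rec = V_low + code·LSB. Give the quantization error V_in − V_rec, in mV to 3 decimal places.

Step size: 2.9 V ÷ 2^12 = 0.708 mV.
(0.3485 − 0)/0.000708008 = 492.2262; ⌊·⌋ gives code 492.
V_rec = 0 + 492·0.000708008 = 0.34833984 V.
Error = 0.3485 − 0.34833984 = 0.000160156 V = 0.160 mV.

0.160 mV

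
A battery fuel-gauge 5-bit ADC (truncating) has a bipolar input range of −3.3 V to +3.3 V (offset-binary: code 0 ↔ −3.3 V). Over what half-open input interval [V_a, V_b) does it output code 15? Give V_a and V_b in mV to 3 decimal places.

[-206.250 mV, 0.000 mV)

LSB = 6.6/2^5 = 206.250 mV.
V_a = V_low + 15·LSB = -0.20625 V; V_b = V_low + 16·LSB = 0 V.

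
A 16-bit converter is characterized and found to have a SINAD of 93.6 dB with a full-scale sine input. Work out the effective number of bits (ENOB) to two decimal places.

ENOB = (SINAD − 1.76) / 6.02 = (93.6 − 1.76)/6.02 = 15.256.

15.26 bits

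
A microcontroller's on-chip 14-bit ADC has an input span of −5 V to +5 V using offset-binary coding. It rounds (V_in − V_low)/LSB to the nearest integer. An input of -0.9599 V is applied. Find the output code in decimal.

LSB = 10 V / 16384 = 0.610 mV.
Input sits at 6619.300 steps above V_low.
round(6619.300) = 6619.

code 6619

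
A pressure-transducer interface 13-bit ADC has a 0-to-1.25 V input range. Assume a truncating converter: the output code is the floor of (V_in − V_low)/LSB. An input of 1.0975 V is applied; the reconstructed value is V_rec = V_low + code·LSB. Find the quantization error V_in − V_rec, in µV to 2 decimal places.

87.89 µV

Step size: 1.25 V ÷ 2^13 = 152.59 µV.
(1.0975 − 0)/0.000152588 = 7192.5760; ⌊·⌋ gives code 7192.
V_rec = 0 + 7192·0.000152588 = 1.0974121 V.
Error = 1.0975 − 1.0974121 = 8.78906e-05 V = 87.89 µV.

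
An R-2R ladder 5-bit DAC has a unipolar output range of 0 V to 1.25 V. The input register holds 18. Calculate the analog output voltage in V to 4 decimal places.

LSB = 1.25 V / 2^5 = 39.062 mV.
V_out = 0 + 18 × 0.0390625 V = 0.703125 V.

0.7031 V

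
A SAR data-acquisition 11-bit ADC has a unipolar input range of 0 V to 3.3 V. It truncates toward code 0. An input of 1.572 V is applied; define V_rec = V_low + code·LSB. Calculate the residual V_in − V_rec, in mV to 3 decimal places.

Step size: 3.3 V ÷ 2^11 = 1.611 mV.
(V_in − V_low)/LSB = (1.572 − 0)/0.00161133 = 975.5927 → code 975 (floor).
V_rec = 0 + 975·0.00161133 = 1.5710449 V.
Difference: 0.000955078 V → 0.955 mV.

0.955 mV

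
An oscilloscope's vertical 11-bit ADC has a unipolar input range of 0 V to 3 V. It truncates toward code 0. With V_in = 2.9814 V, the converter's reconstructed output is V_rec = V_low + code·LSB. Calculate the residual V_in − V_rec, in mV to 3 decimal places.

LSB = 3/2^11 = 1.465 mV.
Scaled input = 2035.3024 LSBs, so code = 2035.
Code 2035 maps back to 0 + 2035×0.00146484 V = 2.980957 V.
Difference: 0.000442969 V → 0.443 mV.

0.443 mV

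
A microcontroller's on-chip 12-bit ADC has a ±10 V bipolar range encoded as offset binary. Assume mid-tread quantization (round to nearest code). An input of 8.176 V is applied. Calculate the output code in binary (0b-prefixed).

Full-scale span = 20 V; LSB = 20/2^12 = 4.883 mV.
(V_in − V_low)/LSB = (8.176 − (−10)) / 0.00488281 = 3722.445.
round(3722.445) = 3722.
In binary (0b-prefixed): 0b111010001010.

code 0b111010001010 (decimal 3722)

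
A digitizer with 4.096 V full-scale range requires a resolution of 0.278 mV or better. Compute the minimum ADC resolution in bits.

14 bits

Number of steps required ≥ 4.096 V / 0.278 mV = 14733.81.
Need 2^N ≥ 14733.81; 2^13 = 8192, 2^14 = 16384.
Minimum N = 14.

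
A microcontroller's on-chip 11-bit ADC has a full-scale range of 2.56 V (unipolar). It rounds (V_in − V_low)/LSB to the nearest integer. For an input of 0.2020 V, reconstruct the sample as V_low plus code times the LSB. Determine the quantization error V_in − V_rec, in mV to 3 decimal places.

One LSB is 2.56 V / 2048 = 1.250 mV.
(0.2020 − 0)/0.00125 = 161.6000; round gives code 162.
Code 162 maps back to 0 + 162×0.00125 V = 0.2025 V.
V_in − V_rec = -0.0005 V = -0.500 mV.

-0.500 mV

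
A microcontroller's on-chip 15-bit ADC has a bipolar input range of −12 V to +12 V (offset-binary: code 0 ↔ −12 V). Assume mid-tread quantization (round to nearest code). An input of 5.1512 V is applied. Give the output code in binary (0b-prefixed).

LSB = 24 V / 32768 = 0.732 mV.
(5.1512 − (−12)) / 0.000732422 = 23417.105 LSBs.
Round → code 23417.
In binary (0b-prefixed): 0b101101101111001.

code 0b101101101111001 (decimal 23417)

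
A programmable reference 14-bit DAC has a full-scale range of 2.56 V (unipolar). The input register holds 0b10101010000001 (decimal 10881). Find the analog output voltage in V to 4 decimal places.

LSB = 2.56 V / 2^14 = 156.25 µV.
Code 0b10101010000001 = 10881 decimal.
V_out = 0 + 10881 × 0.00015625 V = 1.70016 V.

1.7002 V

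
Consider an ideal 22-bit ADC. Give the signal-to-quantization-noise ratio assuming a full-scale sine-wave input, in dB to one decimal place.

134.2 dB

SNR ≈ 6.02·N + 1.76 dB = 6.02·22 + 1.76 = 134.20 dB.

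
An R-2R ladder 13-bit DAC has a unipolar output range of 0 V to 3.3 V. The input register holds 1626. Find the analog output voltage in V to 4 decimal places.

LSB = 3.3 V / 2^13 = 402.83 µV.
V_out = 0 + 1626 × 0.000402832 V = 0.655005 V.

0.6550 V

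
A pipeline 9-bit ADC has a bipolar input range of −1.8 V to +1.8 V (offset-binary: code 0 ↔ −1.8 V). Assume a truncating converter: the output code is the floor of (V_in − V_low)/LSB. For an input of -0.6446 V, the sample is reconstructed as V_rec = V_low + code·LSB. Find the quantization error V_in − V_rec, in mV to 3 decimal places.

2.275 mV

Step size: 3.6 V ÷ 2^9 = 7.031 mV.
Scaled input = 164.3236 LSBs, so code = 164.
Code 164 maps back to (−1.8) + 164×0.00703125 V = -0.646875 V.
Error = -0.6446 − (−0.646875) = 0.002275 V = 2.275 mV.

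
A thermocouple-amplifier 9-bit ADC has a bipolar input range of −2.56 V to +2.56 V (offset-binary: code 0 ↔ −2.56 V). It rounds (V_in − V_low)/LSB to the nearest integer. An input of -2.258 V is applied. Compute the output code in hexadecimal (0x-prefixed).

code 0x1E (decimal 30)

With 512 levels over 5.12 V, one step is 10.000 mV.
(-2.258 − (−2.56)) / 0.01 = 30.200 LSBs.
Round → code 30.
In hexadecimal (0x-prefixed): 0x1E.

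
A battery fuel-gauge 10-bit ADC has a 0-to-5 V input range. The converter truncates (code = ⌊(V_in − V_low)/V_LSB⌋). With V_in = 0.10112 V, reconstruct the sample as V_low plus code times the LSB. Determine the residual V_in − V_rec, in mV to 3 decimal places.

One LSB is 5 V / 1024 = 4.883 mV.
(0.10112 − 0)/0.00488281 = 20.7094; ⌊·⌋ gives code 20.
V_rec = 0 + 20·0.00488281 = 0.09765625 V.
Difference: 0.00346375 V → 3.464 mV.

3.464 mV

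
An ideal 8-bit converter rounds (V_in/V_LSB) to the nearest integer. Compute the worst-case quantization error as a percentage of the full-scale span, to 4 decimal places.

Rounding → worst-case error = ½ LSB = V_FS/2^9, so 100/512 = 0.195312 % of full scale.

0.1953 %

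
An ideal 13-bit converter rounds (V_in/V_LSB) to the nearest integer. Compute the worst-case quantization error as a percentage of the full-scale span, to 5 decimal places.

Rounding → worst-case error = ½ LSB = V_FS/2^14, so 100/16384 = 0.00610352 % of full scale.

0.00610 %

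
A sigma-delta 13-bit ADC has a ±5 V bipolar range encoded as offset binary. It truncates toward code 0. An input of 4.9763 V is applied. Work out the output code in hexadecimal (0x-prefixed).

Full-scale span = 10 V; LSB = 10/2^13 = 1.221 mV.
(4.9763 − (−5)) / 0.0012207 = 8172.585 LSBs.
Floor → code 8172.
In hexadecimal (0x-prefixed): 0x1FEC.

code 0x1FEC (decimal 8172)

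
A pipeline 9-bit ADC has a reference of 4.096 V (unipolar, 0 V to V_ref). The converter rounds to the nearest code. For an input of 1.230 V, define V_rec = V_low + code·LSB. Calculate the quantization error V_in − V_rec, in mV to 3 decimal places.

-2.000 mV

One LSB is 4.096 V / 512 = 8.000 mV.
(V_in − V_low)/LSB = (1.230 − 0)/0.008 = 153.7500 → code 154 (round).
Reconstructed: 1.232 V.
V_in − V_rec = -0.002 V = -2.000 mV.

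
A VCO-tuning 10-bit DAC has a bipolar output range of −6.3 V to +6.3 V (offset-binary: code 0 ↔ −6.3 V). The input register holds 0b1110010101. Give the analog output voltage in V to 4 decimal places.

LSB = 12.6 V / 2^10 = 12.305 mV.
Code 0b1110010101 = 917 decimal.
V_out = (−6.3) + 917 × 0.0123047 V = 4.9834 V.

4.9834 V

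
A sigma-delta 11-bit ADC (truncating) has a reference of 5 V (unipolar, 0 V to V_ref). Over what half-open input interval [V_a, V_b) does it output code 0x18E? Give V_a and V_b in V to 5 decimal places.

[0.97168 V, 0.97412 V)

LSB = 5/2^11 = 2.441 mV.
Code 0x18E = 398 decimal.
V_a = V_low + 398·LSB = 0.97168 V; V_b = V_low + 399·LSB = 0.974121 V.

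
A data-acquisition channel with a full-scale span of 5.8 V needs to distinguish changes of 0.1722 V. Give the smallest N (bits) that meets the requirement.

6 bits

Number of steps required ≥ 5.8 V / 0.1722 V = 33.68.
Need 2^N ≥ 33.68; 2^5 = 32, 2^6 = 64.
Minimum N = 6.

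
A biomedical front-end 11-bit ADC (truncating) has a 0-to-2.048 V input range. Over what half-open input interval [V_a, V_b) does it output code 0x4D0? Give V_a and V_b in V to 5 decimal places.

LSB = 2.048/2^11 = 1.000 mV.
Code 0x4D0 = 1232 decimal.
V_a = V_low + 1232·LSB = 1.232 V; V_b = V_low + 1233·LSB = 1.233 V.

[1.23200 V, 1.23300 V)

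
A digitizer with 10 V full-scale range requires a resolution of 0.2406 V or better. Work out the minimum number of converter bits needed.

Number of steps required ≥ 10 V / 0.2406 V = 41.56.
Need 2^N ≥ 41.56; 2^5 = 32, 2^6 = 64.
Minimum N = 6.

6 bits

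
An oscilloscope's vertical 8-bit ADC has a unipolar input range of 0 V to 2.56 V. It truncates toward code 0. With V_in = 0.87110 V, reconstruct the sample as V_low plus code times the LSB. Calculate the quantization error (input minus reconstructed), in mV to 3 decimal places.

1.100 mV

One LSB is 2.56 V / 256 = 10.000 mV.
(0.87110 − 0)/0.01 = 87.1100; ⌊·⌋ gives code 87.
Reconstructed: 0.87 V.
Difference: 0.0011 V → 1.100 mV.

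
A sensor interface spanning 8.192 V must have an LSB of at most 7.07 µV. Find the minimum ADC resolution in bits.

Number of steps required ≥ 8.192 V / 7.07 µV = 1158698.73.
Need 2^N ≥ 1158698.73; 2^20 = 1048576, 2^21 = 2097152.
Minimum N = 21.

21 bits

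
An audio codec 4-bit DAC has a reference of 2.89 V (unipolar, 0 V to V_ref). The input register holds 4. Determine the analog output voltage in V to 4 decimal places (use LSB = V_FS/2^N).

LSB = 2.89 V / 2^4 = 180.625 mV.
V_out = 0 + 4 × 0.180625 V = 0.7225 V.

0.7225 V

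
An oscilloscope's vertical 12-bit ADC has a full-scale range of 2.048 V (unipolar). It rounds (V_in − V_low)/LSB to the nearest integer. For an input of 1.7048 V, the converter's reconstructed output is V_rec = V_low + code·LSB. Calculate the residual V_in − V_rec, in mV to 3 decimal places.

Step size: 2.048 V ÷ 2^12 = 0.500 mV.
(1.7048 − 0)/0.0005 = 3409.6000; round gives code 3410.
Code 3410 maps back to 0 + 3410×0.0005 V = 1.705 V.
Error = 1.7048 − 1.705 = -0.0002 V = -0.200 mV.

-0.200 mV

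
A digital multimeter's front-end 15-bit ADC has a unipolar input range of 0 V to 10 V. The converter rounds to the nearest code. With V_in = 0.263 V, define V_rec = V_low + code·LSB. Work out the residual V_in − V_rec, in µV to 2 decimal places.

One LSB is 10 V / 32768 = 305.18 µV.
(0.263 − 0)/0.000305176 = 861.7984; round gives code 862.
Reconstructed: 0.26306152 V.
Difference: -6.15234e-05 V → -61.52 µV.

-61.52 µV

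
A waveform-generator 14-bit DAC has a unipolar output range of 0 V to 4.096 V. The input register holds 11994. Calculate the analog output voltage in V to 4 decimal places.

2.9985 V

LSB = 4.096 V / 2^14 = 250.00 µV.
V_out = 0 + 11994 × 0.00025 V = 2.9985 V.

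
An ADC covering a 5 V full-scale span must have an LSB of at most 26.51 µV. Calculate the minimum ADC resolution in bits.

18 bits

Number of steps required ≥ 5 V / 26.51 µV = 188608.07.
Need 2^N ≥ 188608.07; 2^17 = 131072, 2^18 = 262144.
Minimum N = 18.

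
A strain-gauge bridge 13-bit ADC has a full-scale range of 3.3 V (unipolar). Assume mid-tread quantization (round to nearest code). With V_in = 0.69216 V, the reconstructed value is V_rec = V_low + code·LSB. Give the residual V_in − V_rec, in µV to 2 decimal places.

94.57 µV

One LSB is 3.3 V / 8192 = 402.83 µV.
(0.69216 − 0)/0.000402832 = 1718.2348; round gives code 1718.
V_rec = 0 + 1718·0.000402832 = 0.69206543 V.
Difference: 9.45703e-05 V → 94.57 µV.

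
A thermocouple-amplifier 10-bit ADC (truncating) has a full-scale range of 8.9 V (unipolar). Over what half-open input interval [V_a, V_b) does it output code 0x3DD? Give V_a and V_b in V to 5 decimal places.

LSB = 8.9/2^10 = 8.691 mV.
Code 0x3DD = 989 decimal.
V_a = V_low + 989·LSB = 8.5958 V; V_b = V_low + 990·LSB = 8.60449 V.

[8.59580 V, 8.60449 V)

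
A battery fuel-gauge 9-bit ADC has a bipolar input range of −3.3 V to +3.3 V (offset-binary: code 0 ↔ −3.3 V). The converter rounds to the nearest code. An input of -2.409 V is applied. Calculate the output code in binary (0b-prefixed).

code 0b1000101 (decimal 69)

Full-scale span = 6.6 V; LSB = 6.6/2^9 = 12.891 mV.
Input sits at 69.120 steps above V_low.
So the output code is 69.
In binary (0b-prefixed): 0b1000101.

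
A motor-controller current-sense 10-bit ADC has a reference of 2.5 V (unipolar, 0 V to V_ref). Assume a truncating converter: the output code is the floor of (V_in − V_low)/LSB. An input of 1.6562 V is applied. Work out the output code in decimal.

code 678

Full-scale span = 2.5 V; LSB = 2.5/2^10 = 2.441 mV.
(V_in − V_low)/LSB = (1.6562 − 0) / 0.00244141 = 678.380.
⌊·⌋(678.380) = 678.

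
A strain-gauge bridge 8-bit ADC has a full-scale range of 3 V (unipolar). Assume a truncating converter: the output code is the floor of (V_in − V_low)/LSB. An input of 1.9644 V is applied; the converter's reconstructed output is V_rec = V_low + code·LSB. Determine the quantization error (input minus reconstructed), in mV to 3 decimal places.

Step size: 3 V ÷ 2^8 = 11.719 mV.
Scaled input = 167.6288 LSBs, so code = 167.
V_rec = 0 + 167·0.0117188 = 1.9570312 V.
Difference: 0.00736875 V → 7.369 mV.

7.369 mV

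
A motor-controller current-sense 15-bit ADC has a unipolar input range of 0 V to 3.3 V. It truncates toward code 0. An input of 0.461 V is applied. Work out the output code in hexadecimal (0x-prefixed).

code 0x11E1 (decimal 4577)

LSB = 3.3 V / 32768 = 100.71 µV.
Input sits at 4577.590 steps above V_low.
So the output code is 4577.
In hexadecimal (0x-prefixed): 0x11E1.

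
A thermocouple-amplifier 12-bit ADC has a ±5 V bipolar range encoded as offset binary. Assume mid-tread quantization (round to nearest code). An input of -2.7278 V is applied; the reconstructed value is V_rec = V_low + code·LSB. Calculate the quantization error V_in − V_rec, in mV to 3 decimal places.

-0.749 mV

One LSB is 10 V / 4096 = 2.441 mV.
(V_in − V_low)/LSB = (-2.7278 − (−5))/0.00244141 = 930.6931 → code 931 (round).
V_rec = (−5) + 931·0.00244141 = -2.7270508 V.
V_in − V_rec = -0.000749219 V = -0.749 mV.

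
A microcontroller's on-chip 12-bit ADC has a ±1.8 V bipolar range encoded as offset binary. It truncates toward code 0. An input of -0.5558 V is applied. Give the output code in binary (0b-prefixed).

Full-scale span = 3.6 V; LSB = 3.6/2^12 = 0.879 mV.
(-0.5558 − (−1.8)) / 0.000878906 = 1415.623 LSBs.
Floor → code 1415.
In binary (0b-prefixed): 0b10110000111.

code 0b10110000111 (decimal 1415)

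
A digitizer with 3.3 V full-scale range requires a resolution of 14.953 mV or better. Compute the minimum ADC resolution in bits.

8 bits

Number of steps required ≥ 3.3 V / 14.953 mV = 220.69.
Need 2^N ≥ 220.69; 2^7 = 128, 2^8 = 256.
Minimum N = 8.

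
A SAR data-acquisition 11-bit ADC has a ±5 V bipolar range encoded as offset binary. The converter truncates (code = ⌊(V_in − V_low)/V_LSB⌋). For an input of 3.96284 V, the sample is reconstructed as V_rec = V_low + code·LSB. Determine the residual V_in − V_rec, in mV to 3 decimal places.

2.879 mV

LSB = 10/2^11 = 4.883 mV.
(3.96284 − (−5))/0.00488281 = 1835.5896; ⌊·⌋ gives code 1835.
Code 1835 maps back to (−5) + 1835×0.00488281 V = 3.9599609 V.
V_in − V_rec = 0.00287906 V = 2.879 mV.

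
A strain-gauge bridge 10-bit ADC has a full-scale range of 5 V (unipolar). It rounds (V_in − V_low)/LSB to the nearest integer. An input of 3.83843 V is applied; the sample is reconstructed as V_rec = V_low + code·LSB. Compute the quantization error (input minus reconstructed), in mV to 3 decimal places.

0.539 mV

One LSB is 5 V / 1024 = 4.883 mV.
(3.83843 − 0)/0.00488281 = 786.1105; round gives code 786.
Code 786 maps back to 0 + 786×0.00488281 V = 3.8378906 V.
Error = 3.83843 − 3.8378906 = 0.000539375 V = 0.539 mV.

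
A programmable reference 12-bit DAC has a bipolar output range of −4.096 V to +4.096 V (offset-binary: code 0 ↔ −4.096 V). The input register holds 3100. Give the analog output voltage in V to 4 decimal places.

2.1040 V

LSB = 8.192 V / 2^12 = 2.000 mV.
V_out = (−4.096) + 3100 × 0.002 V = 2.104 V.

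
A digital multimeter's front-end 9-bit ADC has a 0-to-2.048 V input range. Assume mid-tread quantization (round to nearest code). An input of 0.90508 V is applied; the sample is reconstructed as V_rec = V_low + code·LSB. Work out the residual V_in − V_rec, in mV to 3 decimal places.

1.080 mV

One LSB is 2.048 V / 512 = 4.000 mV.
(0.90508 − 0)/0.004 = 226.2700; round gives code 226.
Reconstructed: 0.904 V.
V_in − V_rec = 0.00108 V = 1.080 mV.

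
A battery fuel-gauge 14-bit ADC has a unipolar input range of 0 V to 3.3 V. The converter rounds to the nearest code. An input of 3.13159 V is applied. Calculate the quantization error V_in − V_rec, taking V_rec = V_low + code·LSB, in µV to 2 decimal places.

Step size: 3.3 V ÷ 2^14 = 201.42 µV.
Scaled input = 15547.8699 LSBs, so code = 15548.
V_rec = 0 + 15548·0.000201416 = 3.1316162 V.
Difference: -2.62109e-05 V → -26.21 µV.

-26.21 µV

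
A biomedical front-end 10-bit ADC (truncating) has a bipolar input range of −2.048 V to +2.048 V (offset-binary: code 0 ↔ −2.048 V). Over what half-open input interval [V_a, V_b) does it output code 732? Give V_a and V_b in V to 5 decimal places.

LSB = 4.096/2^10 = 4.000 mV.
V_a = V_low + 732·LSB = 0.88 V; V_b = V_low + 733·LSB = 0.884 V.

[0.88000 V, 0.88400 V)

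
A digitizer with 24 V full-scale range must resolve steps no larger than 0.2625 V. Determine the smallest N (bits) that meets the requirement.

Number of steps required ≥ 24 V / 0.2625 V = 91.43.
Need 2^N ≥ 91.43; 2^6 = 64, 2^7 = 128.
Minimum N = 7.

7 bits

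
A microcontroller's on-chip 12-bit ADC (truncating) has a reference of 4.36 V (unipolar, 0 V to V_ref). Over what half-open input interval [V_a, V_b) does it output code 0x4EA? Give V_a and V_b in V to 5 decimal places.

LSB = 4.36/2^12 = 1.064 mV.
Code 0x4EA = 1258 decimal.
V_a = V_low + 1258·LSB = 1.33908 V; V_b = V_low + 1259·LSB = 1.34015 V.

[1.33908 V, 1.34015 V)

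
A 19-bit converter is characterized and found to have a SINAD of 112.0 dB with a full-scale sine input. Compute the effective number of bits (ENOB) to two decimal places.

18.31 bits

ENOB = (SINAD − 1.76) / 6.02 = (112.0 − 1.76)/6.02 = 18.312.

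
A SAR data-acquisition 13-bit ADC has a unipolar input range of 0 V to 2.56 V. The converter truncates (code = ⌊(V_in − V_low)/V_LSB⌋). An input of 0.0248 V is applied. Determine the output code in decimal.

LSB = 2.56 V / 8192 = 312.50 µV.
(0.0248 − 0) / 0.0003125 = 79.360 LSBs.
Floor → code 79.

code 79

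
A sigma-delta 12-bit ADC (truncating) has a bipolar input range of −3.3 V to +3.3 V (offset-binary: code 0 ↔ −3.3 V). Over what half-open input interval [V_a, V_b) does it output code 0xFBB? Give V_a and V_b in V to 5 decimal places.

[3.18882 V, 3.19043 V)

LSB = 6.6/2^12 = 1.611 mV.
Code 0xFBB = 4027 decimal.
V_a = V_low + 4027·LSB = 3.18882 V; V_b = V_low + 4028·LSB = 3.19043 V.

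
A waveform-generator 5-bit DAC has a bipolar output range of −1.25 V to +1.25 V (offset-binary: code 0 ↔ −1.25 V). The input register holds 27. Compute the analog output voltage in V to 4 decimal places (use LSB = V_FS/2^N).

LSB = 2.5 V / 2^5 = 78.125 mV.
V_out = (−1.25) + 27 × 0.078125 V = 0.859375 V.

0.8594 V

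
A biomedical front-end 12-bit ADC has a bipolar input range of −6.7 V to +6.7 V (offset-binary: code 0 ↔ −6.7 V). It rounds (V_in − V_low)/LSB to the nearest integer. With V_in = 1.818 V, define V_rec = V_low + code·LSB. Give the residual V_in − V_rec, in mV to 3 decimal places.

-0.945 mV

Step size: 13.4 V ÷ 2^12 = 3.271 mV.
(V_in − V_low)/LSB = (1.818 − (−6.7))/0.00327148 = 2603.7110 → code 2604 (round).
Reconstructed: 1.8189453 V.
Error = 1.818 − 1.8189453 = -0.000945312 V = -0.945 mV.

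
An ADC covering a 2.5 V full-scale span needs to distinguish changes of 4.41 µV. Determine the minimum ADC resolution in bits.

20 bits

Number of steps required ≥ 2.5 V / 4.41 µV = 566893.42.
Need 2^N ≥ 566893.42; 2^19 = 524288, 2^20 = 1048576.
Minimum N = 20.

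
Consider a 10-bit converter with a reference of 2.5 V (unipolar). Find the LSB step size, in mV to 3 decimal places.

2.441 mV

Full-scale span = 2.5 V.
LSB = 2.5 / 2^10 = 2.5 / 1024 = 0.00244141 V = 2.441 mV.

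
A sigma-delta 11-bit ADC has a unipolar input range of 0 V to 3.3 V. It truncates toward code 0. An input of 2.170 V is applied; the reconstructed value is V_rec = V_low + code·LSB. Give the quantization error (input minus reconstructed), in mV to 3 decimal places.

1.152 mV

LSB = 3.3/2^11 = 1.611 mV.
Scaled input = 1346.7152 LSBs, so code = 1346.
Code 1346 maps back to 0 + 1346×0.00161133 V = 2.1688477 V.
Difference: 0.00115234 V → 1.152 mV.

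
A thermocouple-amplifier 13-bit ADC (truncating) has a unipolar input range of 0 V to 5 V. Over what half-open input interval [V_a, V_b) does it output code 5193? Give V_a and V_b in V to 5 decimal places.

LSB = 5/2^13 = 0.610 mV.
V_a = V_low + 5193·LSB = 3.16956 V; V_b = V_low + 5194·LSB = 3.17017 V.

[3.16956 V, 3.17017 V)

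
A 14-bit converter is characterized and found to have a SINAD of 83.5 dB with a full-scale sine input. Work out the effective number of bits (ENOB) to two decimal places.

13.58 bits

ENOB = (SINAD − 1.76) / 6.02 = (83.5 − 1.76)/6.02 = 13.578.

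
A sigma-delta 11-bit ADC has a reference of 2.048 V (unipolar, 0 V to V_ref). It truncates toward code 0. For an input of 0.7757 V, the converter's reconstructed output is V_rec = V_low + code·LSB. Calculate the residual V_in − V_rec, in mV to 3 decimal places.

LSB = 2.048/2^11 = 1.000 mV.
(0.7757 − 0)/0.001 = 775.7000; ⌊·⌋ gives code 775.
V_rec = 0 + 775·0.001 = 0.775 V.
Error = 0.7757 − 0.775 = 0.0007 V = 0.700 mV.

0.700 mV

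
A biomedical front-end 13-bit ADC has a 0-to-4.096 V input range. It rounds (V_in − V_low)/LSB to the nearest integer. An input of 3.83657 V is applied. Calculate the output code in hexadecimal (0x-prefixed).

code 0x1DF9 (decimal 7673)

With 8192 levels over 4.096 V, one step is 0.500 mV.
(V_in − V_low)/LSB = (3.83657 − 0) / 0.0005 = 7673.140.
So the output code is 7673.
In hexadecimal (0x-prefixed): 0x1DF9.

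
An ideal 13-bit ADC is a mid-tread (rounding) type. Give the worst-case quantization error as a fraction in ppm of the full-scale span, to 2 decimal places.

61.04 ppm

Rounding → worst-case error = ½ LSB = V_FS/2^14, so 1e+06/16384 = 61.0352 ppm of full scale.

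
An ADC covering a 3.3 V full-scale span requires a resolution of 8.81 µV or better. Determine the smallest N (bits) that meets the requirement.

Number of steps required ≥ 3.3 V / 8.81 µV = 374574.35.
Need 2^N ≥ 374574.35; 2^18 = 262144, 2^19 = 524288.
Minimum N = 19.

19 bits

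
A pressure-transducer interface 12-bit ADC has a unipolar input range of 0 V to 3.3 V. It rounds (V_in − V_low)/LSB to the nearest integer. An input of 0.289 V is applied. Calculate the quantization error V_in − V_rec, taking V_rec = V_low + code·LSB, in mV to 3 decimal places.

-0.233 mV

LSB = 3.3/2^12 = 0.806 mV.
Scaled input = 358.7103 LSBs, so code = 359.
Code 359 maps back to 0 + 359×0.000805664 V = 0.2892334 V.
V_in − V_rec = -0.000233398 V = -0.233 mV.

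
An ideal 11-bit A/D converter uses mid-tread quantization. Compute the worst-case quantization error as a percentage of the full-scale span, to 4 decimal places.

Rounding → worst-case error = ½ LSB = V_FS/2^12, so 100/4096 = 0.0244141 % of full scale.

0.0244 %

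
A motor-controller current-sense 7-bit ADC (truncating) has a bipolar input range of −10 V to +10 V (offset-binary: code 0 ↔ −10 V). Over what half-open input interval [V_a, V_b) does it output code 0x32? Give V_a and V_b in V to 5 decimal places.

[-2.18750 V, -2.03125 V)

LSB = 20/2^7 = 156.250 mV.
Code 0x32 = 50 decimal.
V_a = V_low + 50·LSB = -2.1875 V; V_b = V_low + 51·LSB = -2.03125 V.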